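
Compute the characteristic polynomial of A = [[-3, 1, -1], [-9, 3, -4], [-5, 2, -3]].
χ_A(x) = (x + 1)^3

xI - A = [[x + 3, -1, 1], [9, x - 3, 4], [5, -2, x + 3]].

Expanding det(xI - A) along the first row:
det(xI - A) = + (x + 3)·det([[x - 3, 4], [-2, x + 3]]) - (-1)·det([[9, 4], [5, x + 3]]) + (1)·det([[9, x - 3], [5, -2]]).

Evaluating gives χ_A(x) = x^3 + 3x^2 + 3x + 1 = (x + 1)^3.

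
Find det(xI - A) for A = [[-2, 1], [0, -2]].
xI - A = [[x + 2, -1], [0, x + 2]].

Expanding det(xI - A) along the first row:
det(xI - A) = + (x + 2)·det([[x + 2]]) - (-1)·det([[0]]).

Evaluating gives χ_A(x) = x^2 + 4x + 4 = (x + 2)^2.

χ_A(x) = (x + 2)^2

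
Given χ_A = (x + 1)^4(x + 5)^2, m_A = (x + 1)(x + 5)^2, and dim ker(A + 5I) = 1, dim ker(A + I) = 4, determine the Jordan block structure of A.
λ = -5: algebraic multiplicity 2 (exponent in χ_A), largest block size 2 (exponent in m_A), 1 block (geometric multiplicity). This forces block sizes [2].
λ = -1: algebraic multiplicity 4 (exponent in χ_A), largest block size 1 (exponent in m_A), 4 blocks (geometric multiplicity). These force block sizes [1, 1, 1, 1].

Jordan blocks: (-5, 2), (-1, 1), (-1, 1), (-1, 1), (-1, 1)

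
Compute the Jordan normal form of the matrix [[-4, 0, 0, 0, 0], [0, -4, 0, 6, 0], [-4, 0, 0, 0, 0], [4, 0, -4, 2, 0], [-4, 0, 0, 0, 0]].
The characteristic polynomial is det(xI - A) = x^2(x - 2)(x + 4)^2, so the eigenvalues are -4 (algebraic multiplicity 2), 0 (algebraic multiplicity 2), 2 (algebraic multiplicity 1).

For λ = -4: rank(A + 4I) = 3. The eigenspace has dimension 5 - 3 = 2, so there are 2 Jordan blocks; the rank sequence gives block sizes [1, 1].

For λ = 0: rank(A) = 3. The eigenspace has dimension 5 - 3 = 2, so there are 2 Jordan blocks; the rank sequence gives block sizes [1, 1].

For λ = 2: algebraic multiplicity 1 gives one 1×1 block.

Assembling the blocks gives the Jordan form J above.

J = [[-4, 0, 0, 0, 0], [0, -4, 0, 0, 0], [0, 0, 0, 0, 0], [0, 0, 0, 0, 0], [0, 0, 0, 0, 2]]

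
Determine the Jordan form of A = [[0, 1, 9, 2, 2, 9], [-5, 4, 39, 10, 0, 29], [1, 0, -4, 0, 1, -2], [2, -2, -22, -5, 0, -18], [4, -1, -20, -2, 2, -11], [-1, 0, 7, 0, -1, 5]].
J = [[-1, 1, 0, 0, 0, 0], [0, -1, 0, 0, 0, 0], [0, 0, -1, 0, 0, 0], [0, 0, 0, 1, 1, 0], [0, 0, 0, 0, 1, 0], [0, 0, 0, 0, 0, 3]]

The characteristic polynomial is det(xI - A) = (x - 3)(x - 1)^2(x + 1)^3, so the eigenvalues are -1 (algebraic multiplicity 3), 1 (algebraic multiplicity 2), 3 (algebraic multiplicity 1).

For λ = -1: rank(A + I) = 4, rank((A + I)^2) = 3. The eigenspace has dimension 6 - 4 = 2, so there are 2 Jordan blocks; the rank sequence gives block sizes [2, 1].

For λ = 1: rank(A - I) = 5, rank((A - I)^2) = 4. The eigenspace has dimension 6 - 5 = 1, so there is 1 Jordan block; the rank sequence gives block sizes [2].

For λ = 3: algebraic multiplicity 1 gives one 1×1 block.

Assembling the blocks gives the Jordan form J above.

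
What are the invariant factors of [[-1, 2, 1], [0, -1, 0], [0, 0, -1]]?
x + 1, (x + 1)^2

The Jordan structure of A has elementary divisors (x + 1)^2, (x + 1). Arranging the block sizes at each eigenvalue in decreasing order and taking row products gives the invariant factors.

Invariant factors (smallest first, each dividing the next): x + 1, (x + 1)^2.

Check: the last factor (x + 1)^2 is the minimal polynomial, and the product (x + 1)^3 is the characteristic polynomial.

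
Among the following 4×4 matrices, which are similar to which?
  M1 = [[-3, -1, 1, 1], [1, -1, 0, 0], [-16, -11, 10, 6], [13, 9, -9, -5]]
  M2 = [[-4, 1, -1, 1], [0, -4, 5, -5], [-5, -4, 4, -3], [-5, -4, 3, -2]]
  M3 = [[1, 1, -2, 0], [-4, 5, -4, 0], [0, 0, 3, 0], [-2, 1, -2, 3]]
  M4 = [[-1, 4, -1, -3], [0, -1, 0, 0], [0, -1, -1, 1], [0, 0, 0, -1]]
4 classes: {M1}, {M2}, {M3}, {M4}

Characteristic polynomials: χ_{M1} = (x - 4)(x + 1)^3, χ_{M2} = (x - 1)^2(x + 4)^2, χ_{M3} = (x - 3)^4, χ_{M4} = (x + 1)^4.

{M1}: invariant factors (x - 4)(x + 1)^3.

{M2}: invariant factors (x - 1)^2(x + 4)^2.

{M3}: invariant factors x - 3, x - 3, (x - 3)^2.

{M4}: invariant factors x + 1, (x + 1)^3.

Matrices are similar if and only if their invariant-factor lists agree; the partition into similarity classes is {M1}, {M2}, {M3}, {M4}.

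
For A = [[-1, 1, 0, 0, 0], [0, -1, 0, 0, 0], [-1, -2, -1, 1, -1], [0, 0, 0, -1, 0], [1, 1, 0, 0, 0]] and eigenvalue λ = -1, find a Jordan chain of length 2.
We seek v_1 ∈ ker((A + I)^2) \ ker(A + I), then set v_{i+1} = (A + I) v_i.

One such chain is v_1 = [[0, 1, 0, 0, -2]]^T, v_2 = [[1, 0, 0, 0, -1]]^T. Check: (A + I) v_2 = [[0, 0, 0, 0, 0]]^T = 0.

v_1 = [[0, 1, 0, 0, -2]]^T, v_2 = [[1, 0, 0, 0, -1]]^T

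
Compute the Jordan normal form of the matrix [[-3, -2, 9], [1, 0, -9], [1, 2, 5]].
J = [[-2, 0, 0], [0, 2, 1], [0, 0, 2]]

The characteristic polynomial is det(xI - A) = (x - 2)^2(x + 2), so the eigenvalues are -2 (algebraic multiplicity 1), 2 (algebraic multiplicity 2).

For λ = -2: algebraic multiplicity 1 gives one 1×1 block.

For λ = 2: rank(A - 2I) = 2, rank((A - 2I)^2) = 1. The eigenspace has dimension 3 - 2 = 1, so there is 1 Jordan block; the rank sequence gives block sizes [2].

Assembling the blocks gives the Jordan form J above.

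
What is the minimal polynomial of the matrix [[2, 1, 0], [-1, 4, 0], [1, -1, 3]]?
The characteristic polynomial factors as (x - 3)^3. The minimal polynomial is ∏(x - λ)^{k_λ} where k_λ is the size of the largest Jordan block at λ.

For λ = 3: rank(A - 3I) = 1, and the largest Jordan block has size 2 (the smallest k with rank((A - 3I)^k) = rank((A - 3I)^(k+1))).

So m_A(x) = (x - 3)^2.

m_A(x) = (x - 3)^2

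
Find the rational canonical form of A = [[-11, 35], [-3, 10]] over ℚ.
The invariant factors of A (the non-unit diagonal entries of the Smith normal form of xI - A over ℚ[x]) are x^2 + x - 5, each dividing the next. The characteristic polynomial is their product, x^2 + x - 5.

The rational canonical form is the block-diagonal matrix of companion matrices C(f_i):
R = [[0, 5], [1, -1]].

Note the characteristic polynomial does not split into linear factors over ℚ, so A has no Jordan form over ℚ; the rational canonical form exists over any field.

R = [[0, 5], [1, -1]]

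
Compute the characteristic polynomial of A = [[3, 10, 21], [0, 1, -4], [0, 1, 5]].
χ_A(x) = (x - 3)^3

xI - A = [[x - 3, -10, -21], [0, x - 1, 4], [0, -1, x - 5]].

Expanding det(xI - A) along the first row:
det(xI - A) = + (x - 3)·det([[x - 1, 4], [-1, x - 5]]) - (-10)·det([[0, 4], [0, x - 5]]) + (-21)·det([[0, x - 1], [0, -1]]).

Evaluating gives χ_A(x) = x^3 - 9x^2 + 27x - 27 = (x - 3)^3.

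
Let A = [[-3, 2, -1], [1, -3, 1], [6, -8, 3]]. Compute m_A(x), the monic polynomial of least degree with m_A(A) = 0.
The characteristic polynomial factors as (x + 1)^3. The minimal polynomial is ∏(x - λ)^{k_λ} where k_λ is the size of the largest Jordan block at λ.

For λ = -1: rank(A + I) = 2, and the largest Jordan block has size 3 (the smallest k with rank((A + I)^k) = rank((A + I)^(k+1))).

So m_A(x) = (x + 1)^3.

m_A(x) = (x + 1)^3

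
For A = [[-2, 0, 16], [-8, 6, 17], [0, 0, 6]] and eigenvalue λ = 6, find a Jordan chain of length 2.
We seek v_1 ∈ ker((A - 6I)^2) \ ker(A - 6I), then set v_{i+1} = (A - 6I) v_i.

One such chain is v_1 = [[2, 2, 1]]^T, v_2 = [[0, 1, 0]]^T. Check: (A - 6I) v_2 = [[0, 0, 0]]^T = 0.

v_1 = [[2, 2, 1]]^T, v_2 = [[0, 1, 0]]^T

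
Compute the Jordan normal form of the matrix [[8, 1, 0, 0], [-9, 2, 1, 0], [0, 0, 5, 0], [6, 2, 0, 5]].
J = [[5, 1, 0, 0], [0, 5, 1, 0], [0, 0, 5, 0], [0, 0, 0, 5]]

The characteristic polynomial is det(xI - A) = (x - 5)^4, so the eigenvalues are 5 (algebraic multiplicity 4).

For λ = 5: rank(A - 5I) = 2, rank((A - 5I)^2) = 1, rank((A - 5I)^3) = 0. The eigenspace has dimension 4 - 2 = 2, so there are 2 Jordan blocks; the rank sequence gives block sizes [3, 1].

Assembling the blocks gives the Jordan form J above.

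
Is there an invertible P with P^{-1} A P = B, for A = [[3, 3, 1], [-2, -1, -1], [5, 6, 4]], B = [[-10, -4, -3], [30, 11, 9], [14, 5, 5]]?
Yes.

Two matrices over a field are similar if and only if they have the same invariant factors.

Both A and B have characteristic polynomial (x - 2)^3 and minimal polynomial (x - 2)^3. Computing further, both have invariant factors (x - 2)^3. Hence A and B are similar.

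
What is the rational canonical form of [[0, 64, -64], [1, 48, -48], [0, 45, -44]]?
The invariant factors of A (the non-unit diagonal entries of the Smith normal form of xI - A over ℚ[x]) are (x - 4)^2(x + 4), each dividing the next. The characteristic polynomial is their product, (x - 4)^2(x + 4).

The rational canonical form is the block-diagonal matrix of companion matrices C(f_i):
R = [[0, 0, -64], [1, 0, 16], [0, 1, 4]].

R = [[0, 0, -64], [1, 0, 16], [0, 1, 4]]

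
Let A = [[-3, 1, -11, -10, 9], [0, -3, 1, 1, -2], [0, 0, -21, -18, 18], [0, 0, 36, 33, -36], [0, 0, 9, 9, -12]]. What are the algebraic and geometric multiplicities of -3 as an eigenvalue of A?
The characteristic polynomial is (x - 6)(x + 3)^4, so the factor x + 3 appears with exponent 4: the algebraic multiplicity is 4.

rank(A + 3I) = 3, so the eigenspace has dimension 5 - 3 = 2: the geometric multiplicity is 2.

Since 2 < 4, A is not diagonalizable.

algebraic multiplicity 4, geometric multiplicity 2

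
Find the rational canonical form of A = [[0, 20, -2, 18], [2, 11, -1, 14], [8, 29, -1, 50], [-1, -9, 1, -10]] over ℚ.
The invariant factors of A (the non-unit diagonal entries of the Smith normal form of xI - A over ℚ[x]) are x^2 - 6, x^2 - 6, each dividing the next. The characteristic polynomial is their product, (x^2 - 6)^2.

The rational canonical form is the block-diagonal matrix of companion matrices C(f_i):
R = [[0, 6, 0, 0], [1, 0, 0, 0], [0, 0, 0, 6], [0, 0, 1, 0]].

Note the characteristic polynomial does not split into linear factors over ℚ, so A has no Jordan form over ℚ; the rational canonical form exists over any field.

R = [[0, 6, 0, 0], [1, 0, 0, 0], [0, 0, 0, 6], [0, 0, 1, 0]]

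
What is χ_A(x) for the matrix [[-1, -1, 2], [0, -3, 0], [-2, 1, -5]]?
xI - A = [[x + 1, 1, -2], [0, x + 3, 0], [2, -1, x + 5]].

Expanding det(xI - A) along the first row:
det(xI - A) = + (x + 1)·det([[x + 3, 0], [-1, x + 5]]) - (1)·det([[0, 0], [2, x + 5]]) + (-2)·det([[0, x + 3], [2, -1]]).

Evaluating gives χ_A(x) = x^3 + 9x^2 + 27x + 27 = (x + 3)^3.

χ_A(x) = (x + 3)^3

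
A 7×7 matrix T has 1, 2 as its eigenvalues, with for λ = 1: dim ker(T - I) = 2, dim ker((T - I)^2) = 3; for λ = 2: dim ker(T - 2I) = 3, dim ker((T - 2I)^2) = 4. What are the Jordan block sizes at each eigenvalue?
Jordan blocks: (1, 2), (1, 1), (2, 2), (2, 1), (2, 1)

λ = 1: successive nullity increments [2, 1] count blocks of size ≥ k; block sizes are [2, 1].
λ = 2: successive nullity increments [3, 1] count blocks of size ≥ k; block sizes are [2, 1, 1].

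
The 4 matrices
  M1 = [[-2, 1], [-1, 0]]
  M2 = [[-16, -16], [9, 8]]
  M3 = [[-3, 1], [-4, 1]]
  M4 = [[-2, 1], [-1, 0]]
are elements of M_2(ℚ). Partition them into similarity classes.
Characteristic polynomials: χ_{M1} = (x + 1)^2, χ_{M2} = (x + 4)^2, χ_{M3} = (x + 1)^2, χ_{M4} = (x + 1)^2.

{M1, M3, M4}: invariant factors (x + 1)^2.

{M2}: invariant factors (x + 4)^2.

Matrices are similar if and only if their invariant-factor lists agree; the partition into similarity classes is {M1, M3, M4}, {M2}.

2 classes: {M1, M3, M4}, {M2}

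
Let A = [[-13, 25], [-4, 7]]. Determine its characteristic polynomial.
xI - A = [[x + 13, -25], [4, x - 7]].

Expanding det(xI - A) along the first row:
det(xI - A) = + (x + 13)·det([[x - 7]]) - (-25)·det([[4]]).

Evaluating gives χ_A(x) = x^2 + 6x + 9 = (x + 3)^2.

χ_A(x) = (x + 3)^2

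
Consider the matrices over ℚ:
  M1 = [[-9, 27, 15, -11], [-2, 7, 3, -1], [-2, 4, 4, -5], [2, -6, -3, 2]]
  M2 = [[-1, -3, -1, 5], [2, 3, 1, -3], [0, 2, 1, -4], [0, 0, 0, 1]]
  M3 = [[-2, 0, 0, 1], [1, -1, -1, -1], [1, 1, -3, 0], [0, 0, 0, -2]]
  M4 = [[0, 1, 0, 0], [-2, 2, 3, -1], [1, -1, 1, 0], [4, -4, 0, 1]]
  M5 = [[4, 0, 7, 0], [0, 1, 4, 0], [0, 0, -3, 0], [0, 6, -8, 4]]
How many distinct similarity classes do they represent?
3 classes: {M1, M2, M4}, {M3}, {M5}

Characteristic polynomials: χ_{M1} = (x - 1)^4, χ_{M2} = (x - 1)^4, χ_{M3} = (x + 2)^4, χ_{M4} = (x - 1)^4, χ_{M5} = (x - 4)^2(x - 1)(x + 3).

{M1, M2, M4}: invariant factors x - 1, (x - 1)^3.

{M3}: invariant factors (x + 2)^2, (x + 2)^2.

{M5}: invariant factors x - 4, (x - 4)(x - 1)(x + 3).

Matrices are similar if and only if their invariant-factor lists agree; the partition into similarity classes is {M1, M2, M4}, {M3}, {M5}.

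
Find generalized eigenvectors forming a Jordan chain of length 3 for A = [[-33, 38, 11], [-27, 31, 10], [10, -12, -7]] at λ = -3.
v_1 = [[-1, -1, 1]]^T, v_2 = [[3, 3, -2]]^T, v_3 = [[2, 1, 2]]^T

We seek v_1 ∈ ker((A + 3I)^3) \ ker((A + 3I)^2), then set v_{i+1} = (A + 3I) v_i.

One such chain is v_1 = [[-1, -1, 1]]^T, v_2 = [[3, 3, -2]]^T, v_3 = [[2, 1, 2]]^T. Check: (A + 3I) v_3 = [[0, 0, 0]]^T = 0.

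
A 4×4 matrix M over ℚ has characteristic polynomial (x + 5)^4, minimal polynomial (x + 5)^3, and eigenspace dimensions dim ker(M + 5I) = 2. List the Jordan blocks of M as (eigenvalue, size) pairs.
Jordan blocks: (-5, 3), (-5, 1)

λ = -5: algebraic multiplicity 4 (exponent in χ_M), largest block size 3 (exponent in m_M), 2 blocks (geometric multiplicity). These force block sizes [3, 1].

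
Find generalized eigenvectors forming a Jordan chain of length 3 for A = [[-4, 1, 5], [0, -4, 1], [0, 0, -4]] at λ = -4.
v_1 = [[0, 0, 1]]^T, v_2 = [[5, 1, 0]]^T, v_3 = [[1, 0, 0]]^T

We seek v_1 ∈ ker((A + 4I)^3) \ ker((A + 4I)^2), then set v_{i+1} = (A + 4I) v_i.

One such chain is v_1 = [[0, 0, 1]]^T, v_2 = [[5, 1, 0]]^T, v_3 = [[1, 0, 0]]^T. Check: (A + 4I) v_3 = [[0, 0, 0]]^T = 0.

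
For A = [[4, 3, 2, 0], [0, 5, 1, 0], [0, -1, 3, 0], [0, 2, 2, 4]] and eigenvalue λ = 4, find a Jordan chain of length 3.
v_1 = [[-1, -1, 2, -4]]^T, v_2 = [[1, 1, -1, 2]]^T, v_3 = [[1, 0, 0, 0]]^T

We seek v_1 ∈ ker((A - 4I)^3) \ ker((A - 4I)^2), then set v_{i+1} = (A - 4I) v_i.

One such chain is v_1 = [[-1, -1, 2, -4]]^T, v_2 = [[1, 1, -1, 2]]^T, v_3 = [[1, 0, 0, 0]]^T. Check: (A - 4I) v_3 = [[0, 0, 0, 0]]^T = 0.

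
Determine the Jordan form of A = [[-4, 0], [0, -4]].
The characteristic polynomial is det(xI - A) = (x + 4)^2, so the eigenvalues are -4 (algebraic multiplicity 2).

For λ = -4: rank(A + 4I) = 0. The eigenspace has dimension 2 - 0 = 2, so there are 2 Jordan blocks; the rank sequence gives block sizes [1, 1].

Assembling the blocks gives the Jordan form J above.

J = [[-4, 0], [0, -4]]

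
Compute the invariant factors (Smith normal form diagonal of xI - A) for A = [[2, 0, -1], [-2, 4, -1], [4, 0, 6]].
The Jordan structure of A has elementary divisors (x - 4)^2, (x - 4). Arranging the block sizes at each eigenvalue in decreasing order and taking row products gives the invariant factors.

Invariant factors (smallest first, each dividing the next): x - 4, (x - 4)^2.

Check: the last factor (x - 4)^2 is the minimal polynomial, and the product (x - 4)^3 is the characteristic polynomial.

x - 4, (x - 4)^2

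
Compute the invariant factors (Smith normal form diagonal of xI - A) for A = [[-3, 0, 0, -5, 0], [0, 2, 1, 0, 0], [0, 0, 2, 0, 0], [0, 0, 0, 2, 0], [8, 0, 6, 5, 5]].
The Jordan structure of A has elementary divisors (x + 3), (x - 2)^2, (x - 2), (x - 5). Arranging the block sizes at each eigenvalue in decreasing order and taking row products gives the invariant factors.

Invariant factors (smallest first, each dividing the next): x - 2, (x - 5)(x - 2)^2(x + 3).

Check: the last factor (x - 5)(x - 2)^2(x + 3) is the minimal polynomial, and the product (x - 5)(x - 2)^3(x + 3) is the characteristic polynomial.

x - 2, (x - 5)(x - 2)^2(x + 3)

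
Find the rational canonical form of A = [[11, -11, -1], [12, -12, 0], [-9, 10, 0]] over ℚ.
The invariant factors of A (the non-unit diagonal entries of the Smith normal form of xI - A over ℚ[x]) are (x + 4)(x^2 - 3x + 3), each dividing the next. The characteristic polynomial is their product, (x + 4)(x^2 - 3x + 3).

The rational canonical form is the block-diagonal matrix of companion matrices C(f_i):
R = [[0, 0, -12], [1, 0, 9], [0, 1, -1]].

Note the characteristic polynomial does not split into linear factors over ℚ, so A has no Jordan form over ℚ; the rational canonical form exists over any field.

R = [[0, 0, -12], [1, 0, 9], [0, 1, -1]]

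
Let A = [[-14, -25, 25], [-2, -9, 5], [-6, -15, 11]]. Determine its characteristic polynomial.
χ_A(x) = (x + 4)^3

xI - A = [[x + 14, 25, -25], [2, x + 9, -5], [6, 15, x - 11]].

Expanding det(xI - A) along the first row:
det(xI - A) = + (x + 14)·det([[x + 9, -5], [15, x - 11]]) - (25)·det([[2, -5], [6, x - 11]]) + (-25)·det([[2, x + 9], [6, 15]]).

Evaluating gives χ_A(x) = x^3 + 12x^2 + 48x + 64 = (x + 4)^3.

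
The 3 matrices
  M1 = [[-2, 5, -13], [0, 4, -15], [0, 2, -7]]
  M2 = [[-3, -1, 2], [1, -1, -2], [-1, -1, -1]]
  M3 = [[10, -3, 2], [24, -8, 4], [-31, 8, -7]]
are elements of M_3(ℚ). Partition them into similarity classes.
1 class: {M1, M2, M3}

Characteristic polynomials: χ_{M1} = (x + 1)(x + 2)^2, χ_{M2} = (x + 1)(x + 2)^2, χ_{M3} = (x + 1)(x + 2)^2.

{M1, M2, M3}: invariant factors (x + 1)(x + 2)^2.

Matrices are similar if and only if their invariant-factor lists agree; the partition into similarity classes is {M1, M2, M3}.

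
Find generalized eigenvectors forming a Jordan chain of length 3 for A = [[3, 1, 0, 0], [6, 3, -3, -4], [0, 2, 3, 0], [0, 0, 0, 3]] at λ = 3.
v_1 = [[0, 0, -3, 2]]^T, v_2 = [[0, 1, 0, 0]]^T, v_3 = [[1, 0, 2, 0]]^T

We seek v_1 ∈ ker((A - 3I)^3) \ ker((A - 3I)^2), then set v_{i+1} = (A - 3I) v_i.

One such chain is v_1 = [[0, 0, -3, 2]]^T, v_2 = [[0, 1, 0, 0]]^T, v_3 = [[1, 0, 2, 0]]^T. Check: (A - 3I) v_3 = [[0, 0, 0, 0]]^T = 0.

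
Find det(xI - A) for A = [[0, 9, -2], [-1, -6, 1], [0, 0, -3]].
χ_A(x) = (x + 3)^3

xI - A = [[x, -9, 2], [1, x + 6, -1], [0, 0, x + 3]].

Expanding det(xI - A) along the first row:
det(xI - A) = + (x)·det([[x + 6, -1], [0, x + 3]]) - (-9)·det([[1, -1], [0, x + 3]]) + (2)·det([[1, x + 6], [0, 0]]).

Evaluating gives χ_A(x) = x^3 + 9x^2 + 27x + 27 = (x + 3)^3.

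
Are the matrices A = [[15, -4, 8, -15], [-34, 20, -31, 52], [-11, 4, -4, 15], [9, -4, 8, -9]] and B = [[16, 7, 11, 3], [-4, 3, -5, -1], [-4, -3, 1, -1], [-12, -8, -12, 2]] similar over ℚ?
Both have characteristic polynomial (x - 6)^3(x - 4), but the minimal polynomial of A is (x - 6)^3(x - 4) while the minimal polynomial of B is (x - 6)^2(x - 4). The minimal polynomial is a similarity invariant, so A and B are not similar.

No.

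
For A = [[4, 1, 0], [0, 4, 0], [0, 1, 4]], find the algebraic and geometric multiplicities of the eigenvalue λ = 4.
algebraic multiplicity 3, geometric multiplicity 2

The characteristic polynomial is (x - 4)^3, so the factor x - 4 appears with exponent 3: the algebraic multiplicity is 3.

rank(A - 4I) = 1, so the eigenspace has dimension 3 - 1 = 2: the geometric multiplicity is 2.

Since 2 < 3, A is not diagonalizable.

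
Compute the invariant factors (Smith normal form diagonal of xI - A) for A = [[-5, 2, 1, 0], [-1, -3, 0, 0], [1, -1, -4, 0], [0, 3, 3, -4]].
The Jordan structure of A has elementary divisors (x + 4)^3, (x + 4). Arranging the block sizes at each eigenvalue in decreasing order and taking row products gives the invariant factors.

Invariant factors (smallest first, each dividing the next): x + 4, (x + 4)^3.

Check: the last factor (x + 4)^3 is the minimal polynomial, and the product (x + 4)^4 is the characteristic polynomial.

x + 4, (x + 4)^3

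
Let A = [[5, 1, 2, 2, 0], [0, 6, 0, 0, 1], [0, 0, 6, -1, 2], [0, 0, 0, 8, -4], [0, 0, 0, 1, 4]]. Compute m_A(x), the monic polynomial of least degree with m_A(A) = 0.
The characteristic polynomial factors as (x - 6)^4(x - 5). The minimal polynomial is ∏(x - λ)^{k_λ} where k_λ is the size of the largest Jordan block at λ.

For λ = 5: rank(A - 5I) = 4, and the largest Jordan block has size 1 (the smallest k with rank((A - 5I)^k) = rank((A - 5I)^(k+1))).
For λ = 6: rank(A - 6I) = 3, and the largest Jordan block has size 3 (the smallest k with rank((A - 6I)^k) = rank((A - 6I)^(k+1))).

So m_A(x) = (x - 6)^3(x - 5).

m_A(x) = (x - 6)^3(x - 5)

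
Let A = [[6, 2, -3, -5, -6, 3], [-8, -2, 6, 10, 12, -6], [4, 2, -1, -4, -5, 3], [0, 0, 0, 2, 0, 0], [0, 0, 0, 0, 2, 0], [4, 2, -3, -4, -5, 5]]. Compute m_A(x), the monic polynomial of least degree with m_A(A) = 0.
m_A(x) = (x - 2)^2

The characteristic polynomial factors as (x - 2)^6. The minimal polynomial is ∏(x - λ)^{k_λ} where k_λ is the size of the largest Jordan block at λ.

For λ = 2: rank(A - 2I) = 2, and the largest Jordan block has size 2 (the smallest k with rank((A - 2I)^k) = rank((A - 2I)^(k+1))).

So m_A(x) = (x - 2)^2.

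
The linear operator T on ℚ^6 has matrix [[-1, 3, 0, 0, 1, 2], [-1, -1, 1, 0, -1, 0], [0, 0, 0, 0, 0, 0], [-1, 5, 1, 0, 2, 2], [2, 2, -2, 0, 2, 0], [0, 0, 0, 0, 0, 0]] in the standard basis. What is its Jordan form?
The characteristic polynomial is det(xI - A) = x^6, so the eigenvalues are 0 (algebraic multiplicity 6).

For λ = 0: rank(A) = 3, rank(A^2) = 1, rank(A^3) = 0. The eigenspace has dimension 6 - 3 = 3, so there are 3 Jordan blocks; the rank sequence gives block sizes [3, 2, 1].

Assembling the blocks gives the Jordan form J above.

J = [[0, 1, 0, 0, 0, 0], [0, 0, 1, 0, 0, 0], [0, 0, 0, 0, 0, 0], [0, 0, 0, 0, 1, 0], [0, 0, 0, 0, 0, 0], [0, 0, 0, 0, 0, 0]]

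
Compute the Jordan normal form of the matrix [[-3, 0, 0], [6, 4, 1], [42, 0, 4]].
J = [[-3, 0, 0], [0, 4, 1], [0, 0, 4]]

The characteristic polynomial is det(xI - A) = (x - 4)^2(x + 3), so the eigenvalues are -3 (algebraic multiplicity 1), 4 (algebraic multiplicity 2).

For λ = -3: algebraic multiplicity 1 gives one 1×1 block.

For λ = 4: rank(A - 4I) = 2, rank((A - 4I)^2) = 1. The eigenspace has dimension 3 - 2 = 1, so there is 1 Jordan block; the rank sequence gives block sizes [2].

Assembling the blocks gives the Jordan form J above.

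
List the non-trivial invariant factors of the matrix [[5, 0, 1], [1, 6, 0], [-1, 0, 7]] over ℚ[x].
The Jordan structure of A has elementary divisors (x - 6)^3. Arranging the block sizes at each eigenvalue in decreasing order and taking row products gives the invariant factors.

Invariant factors (smallest first, each dividing the next): (x - 6)^3.

Check: the last factor (x - 6)^3 is the minimal polynomial, and the product (x - 6)^3 is the characteristic polynomial.

(x - 6)^3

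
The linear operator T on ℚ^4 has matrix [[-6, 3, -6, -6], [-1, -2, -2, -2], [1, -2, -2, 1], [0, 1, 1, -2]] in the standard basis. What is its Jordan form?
J = [[-3, 1, 0, 0], [0, -3, 0, 0], [0, 0, -3, 1], [0, 0, 0, -3]]

The characteristic polynomial is det(xI - A) = (x + 3)^4, so the eigenvalues are -3 (algebraic multiplicity 4).

For λ = -3: rank(A + 3I) = 2, rank((A + 3I)^2) = 0. The eigenspace has dimension 4 - 2 = 2, so there are 2 Jordan blocks; the rank sequence gives block sizes [2, 2].

Assembling the blocks gives the Jordan form J above.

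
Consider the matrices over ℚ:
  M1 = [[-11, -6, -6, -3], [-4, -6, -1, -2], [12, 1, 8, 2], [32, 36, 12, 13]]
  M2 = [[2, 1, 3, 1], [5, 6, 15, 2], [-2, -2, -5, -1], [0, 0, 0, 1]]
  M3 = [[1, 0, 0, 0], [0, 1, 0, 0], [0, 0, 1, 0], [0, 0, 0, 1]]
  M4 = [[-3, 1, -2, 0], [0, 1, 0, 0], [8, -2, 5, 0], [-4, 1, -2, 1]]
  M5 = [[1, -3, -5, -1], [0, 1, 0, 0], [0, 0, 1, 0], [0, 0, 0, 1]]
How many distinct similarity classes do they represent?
Characteristic polynomials: χ_{M1} = (x - 1)^4, χ_{M2} = (x - 1)^4, χ_{M3} = (x - 1)^4, χ_{M4} = (x - 1)^4, χ_{M5} = (x - 1)^4.

{M1, M2}: invariant factors (x - 1)^2, (x - 1)^2.

{M3}: invariant factors x - 1, x - 1, x - 1, x - 1.

{M4, M5}: invariant factors x - 1, x - 1, (x - 1)^2.

Matrices are similar if and only if their invariant-factor lists agree; the partition into similarity classes is {M1, M2}, {M3}, {M4, M5}.

3 classes: {M1, M2}, {M3}, {M4, M5}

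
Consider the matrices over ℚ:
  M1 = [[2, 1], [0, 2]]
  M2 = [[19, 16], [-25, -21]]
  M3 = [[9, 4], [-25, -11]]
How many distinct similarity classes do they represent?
2 classes: {M1}, {M2, M3}

Characteristic polynomials: χ_{M1} = (x - 2)^2, χ_{M2} = (x + 1)^2, χ_{M3} = (x + 1)^2.

{M1}: invariant factors (x - 2)^2.

{M2, M3}: invariant factors (x + 1)^2.

Matrices are similar if and only if their invariant-factor lists agree; the partition into similarity classes is {M1}, {M2, M3}.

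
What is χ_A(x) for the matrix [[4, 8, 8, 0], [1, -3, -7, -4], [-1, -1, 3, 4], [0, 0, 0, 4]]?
xI - A = [[x - 4, -8, -8, 0], [-1, x + 3, 7, 4], [1, 1, x - 3, -4], [0, 0, 0, x - 4]].

Expanding det(xI - A) along the first row:
det(xI - A) = + (x - 4)·det([[x + 3, 7, 4], [1, x - 3, -4], [0, 0, x - 4]]) - (-8)·det([[-1, 7, 4], [1, x - 3, -4], [0, 0, x - 4]]) + (-8)·det([[-1, x + 3, 4], [1, 1, -4], [0, 0, x - 4]]) - (0)·det([[-1, x + 3, 7], [1, 1, x - 3], [0, 0, 0]]).

Evaluating gives χ_A(x) = x^4 - 8x^3 + 128x - 256 = (x - 4)^3(x + 4).

χ_A(x) = (x - 4)^3(x + 4)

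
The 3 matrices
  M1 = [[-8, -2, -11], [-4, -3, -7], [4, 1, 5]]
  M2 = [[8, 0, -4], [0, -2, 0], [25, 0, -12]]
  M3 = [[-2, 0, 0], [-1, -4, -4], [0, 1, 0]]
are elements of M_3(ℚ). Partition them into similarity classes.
Characteristic polynomials: χ_{M1} = (x + 2)^3, χ_{M2} = (x + 2)^3, χ_{M3} = (x + 2)^3.

{M1, M3}: invariant factors (x + 2)^3.

{M2}: invariant factors x + 2, (x + 2)^2.

Matrices are similar if and only if their invariant-factor lists agree; the partition into similarity classes is {M1, M3}, {M2}.

2 classes: {M1, M3}, {M2}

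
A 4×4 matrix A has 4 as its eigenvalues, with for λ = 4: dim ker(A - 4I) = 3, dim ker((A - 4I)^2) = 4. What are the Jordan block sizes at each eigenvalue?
Jordan blocks: (4, 2), (4, 1), (4, 1)

λ = 4: successive nullity increments [3, 1] count blocks of size ≥ k; block sizes are [2, 1, 1].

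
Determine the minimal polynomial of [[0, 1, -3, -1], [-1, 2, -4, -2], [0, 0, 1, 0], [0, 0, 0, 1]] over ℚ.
m_A(x) = (x - 1)^3

The characteristic polynomial factors as (x - 1)^4. The minimal polynomial is ∏(x - λ)^{k_λ} where k_λ is the size of the largest Jordan block at λ.

For λ = 1: rank(A - I) = 2, and the largest Jordan block has size 3 (the smallest k with rank((A - I)^k) = rank((A - I)^(k+1))).

So m_A(x) = (x - 1)^3.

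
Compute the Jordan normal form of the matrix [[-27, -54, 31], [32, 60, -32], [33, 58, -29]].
The characteristic polynomial is det(xI - A) = (x - 4)^2(x + 4), so the eigenvalues are -4 (algebraic multiplicity 1), 4 (algebraic multiplicity 2).

For λ = -4: algebraic multiplicity 1 gives one 1×1 block.

For λ = 4: rank(A - 4I) = 2, rank((A - 4I)^2) = 1. The eigenspace has dimension 3 - 2 = 1, so there is 1 Jordan block; the rank sequence gives block sizes [2].

Assembling the blocks gives the Jordan form J above.

J = [[-4, 0, 0], [0, 4, 1], [0, 0, 4]]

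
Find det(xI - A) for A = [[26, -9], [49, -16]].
xI - A = [[x - 26, 9], [-49, x + 16]].

Expanding det(xI - A) along the first row:
det(xI - A) = + (x - 26)·det([[x + 16]]) - (9)·det([[-49]]).

Evaluating gives χ_A(x) = x^2 - 10x + 25 = (x - 5)^2.

χ_A(x) = (x - 5)^2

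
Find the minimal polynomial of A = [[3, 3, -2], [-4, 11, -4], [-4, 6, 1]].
The characteristic polynomial factors as (x - 5)^3. The minimal polynomial is ∏(x - λ)^{k_λ} where k_λ is the size of the largest Jordan block at λ.

For λ = 5: rank(A - 5I) = 1, and the largest Jordan block has size 2 (the smallest k with rank((A - 5I)^k) = rank((A - 5I)^(k+1))).

So m_A(x) = (x - 5)^2.

m_A(x) = (x - 5)^2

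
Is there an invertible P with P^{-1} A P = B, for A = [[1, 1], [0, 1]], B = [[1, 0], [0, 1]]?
Both have characteristic polynomial (x - 1)^2, but the minimal polynomial of A is (x - 1)^2 while the minimal polynomial of B is x - 1. The minimal polynomial is a similarity invariant, so A and B are not similar.

No.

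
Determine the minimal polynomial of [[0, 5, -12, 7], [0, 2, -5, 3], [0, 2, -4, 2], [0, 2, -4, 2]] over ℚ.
m_A(x) = x^3

The characteristic polynomial factors as x^4. The minimal polynomial is ∏(x - λ)^{k_λ} where k_λ is the size of the largest Jordan block at λ.

For λ = 0: rank(A) = 2, and the largest Jordan block has size 3 (the smallest k with rank(A^k) = rank(A^(k+1))).

So m_A(x) = x^3.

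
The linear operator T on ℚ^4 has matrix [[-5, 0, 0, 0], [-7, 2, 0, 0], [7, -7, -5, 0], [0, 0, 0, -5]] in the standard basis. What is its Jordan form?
J = [[-5, 0, 0, 0], [0, -5, 0, 0], [0, 0, -5, 0], [0, 0, 0, 2]]

The characteristic polynomial is det(xI - A) = (x - 2)(x + 5)^3, so the eigenvalues are -5 (algebraic multiplicity 3), 2 (algebraic multiplicity 1).

For λ = -5: rank(A + 5I) = 1. The eigenspace has dimension 4 - 1 = 3, so there are 3 Jordan blocks; the rank sequence gives block sizes [1, 1, 1].

For λ = 2: algebraic multiplicity 1 gives one 1×1 block.

Assembling the blocks gives the Jordan form J above.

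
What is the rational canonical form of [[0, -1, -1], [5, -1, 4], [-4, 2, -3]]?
R = [[0, 0, -5], [1, 0, 4], [0, 1, -4]]

The invariant factors of A (the non-unit diagonal entries of the Smith normal form of xI - A over ℚ[x]) are (x + 5)(x^2 - x + 1), each dividing the next. The characteristic polynomial is their product, (x + 5)(x^2 - x + 1).

The rational canonical form is the block-diagonal matrix of companion matrices C(f_i):
R = [[0, 0, -5], [1, 0, 4], [0, 1, -4]].

Note the characteristic polynomial does not split into linear factors over ℚ, so A has no Jordan form over ℚ; the rational canonical form exists over any field.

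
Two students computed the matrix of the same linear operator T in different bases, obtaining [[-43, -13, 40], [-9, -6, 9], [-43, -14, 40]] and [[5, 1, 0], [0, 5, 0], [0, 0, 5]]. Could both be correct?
No.

trace(A) = -9 but trace(B) = 15. The trace is a similarity invariant, so A and B are not similar.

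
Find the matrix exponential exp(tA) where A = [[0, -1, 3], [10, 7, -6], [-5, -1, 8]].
A has Jordan form J = [[5, 1, 0], [0, 5, 0], [0, 0, 5]] with A = PJP^{-1}, so e^{tA} = P e^{tJ} P^{-1}.

For a Jordan block J_k(λ), e^{tJ_k(λ)} = e^{λt} · (I + tN + t^2 N^2/2! + ... + t^{k-1} N^{k-1}/(k-1)!) where N is the nilpotent superdiagonal part.

Assembling the blocks and conjugating back gives the entries of e^{tA} as shown above.

e^{tA} = [[(1 - 5*t)*e^{5*t}, -t*e^{5*t}, 3*t*e^{5*t}], [10*t*e^{5*t}, (2*t + 1)*e^{5*t}, -6*t*e^{5*t}], [-5*t*e^{5*t}, -t*e^{5*t}, (3*t + 1)*e^{5*t}]]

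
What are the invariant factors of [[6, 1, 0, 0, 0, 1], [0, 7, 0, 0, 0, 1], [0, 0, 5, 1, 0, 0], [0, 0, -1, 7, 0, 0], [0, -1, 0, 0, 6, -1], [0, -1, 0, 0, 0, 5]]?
The Jordan structure of A has elementary divisors (x - 6)^2, (x - 6)^2, (x - 6), (x - 6). Arranging the block sizes at each eigenvalue in decreasing order and taking row products gives the invariant factors.

Invariant factors (smallest first, each dividing the next): x - 6, x - 6, (x - 6)^2, (x - 6)^2.

Check: the last factor (x - 6)^2 is the minimal polynomial, and the product (x - 6)^6 is the characteristic polynomial.

x - 6, x - 6, (x - 6)^2, (x - 6)^2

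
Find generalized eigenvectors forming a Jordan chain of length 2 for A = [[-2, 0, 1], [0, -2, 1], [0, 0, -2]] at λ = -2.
v_1 = [[-1, 1, 1]]^T, v_2 = [[1, 1, 0]]^T

We seek v_1 ∈ ker((A + 2I)^2) \ ker(A + 2I), then set v_{i+1} = (A + 2I) v_i.

One such chain is v_1 = [[-1, 1, 1]]^T, v_2 = [[1, 1, 0]]^T. Check: (A + 2I) v_2 = [[0, 0, 0]]^T = 0.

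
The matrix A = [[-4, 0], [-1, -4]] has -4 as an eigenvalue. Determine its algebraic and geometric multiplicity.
The characteristic polynomial is (x + 4)^2, so the factor x + 4 appears with exponent 2: the algebraic multiplicity is 2.

rank(A + 4I) = 1, so the eigenspace has dimension 2 - 1 = 1: the geometric multiplicity is 1.

Since 1 < 2, A is not diagonalizable.

algebraic multiplicity 2, geometric multiplicity 1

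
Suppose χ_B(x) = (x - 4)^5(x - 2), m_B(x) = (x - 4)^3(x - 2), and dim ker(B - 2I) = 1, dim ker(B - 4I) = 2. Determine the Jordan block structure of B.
Jordan blocks: (2, 1), (4, 3), (4, 2)

λ = 2: algebraic multiplicity 1 (exponent in χ_B), largest block size 1 (exponent in m_B), 1 block (geometric multiplicity). This forces block sizes [1].
λ = 4: algebraic multiplicity 5 (exponent in χ_B), largest block size 3 (exponent in m_B), 2 blocks (geometric multiplicity). These force block sizes [3, 2].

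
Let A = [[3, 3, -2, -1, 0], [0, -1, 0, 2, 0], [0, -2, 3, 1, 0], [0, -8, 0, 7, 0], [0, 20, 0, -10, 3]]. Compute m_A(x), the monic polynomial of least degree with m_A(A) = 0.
The characteristic polynomial factors as (x - 3)^5. The minimal polynomial is ∏(x - λ)^{k_λ} where k_λ is the size of the largest Jordan block at λ.

For λ = 3: rank(A - 3I) = 2, and the largest Jordan block has size 2 (the smallest k with rank((A - 3I)^k) = rank((A - 3I)^(k+1))).

So m_A(x) = (x - 3)^2.

m_A(x) = (x - 3)^2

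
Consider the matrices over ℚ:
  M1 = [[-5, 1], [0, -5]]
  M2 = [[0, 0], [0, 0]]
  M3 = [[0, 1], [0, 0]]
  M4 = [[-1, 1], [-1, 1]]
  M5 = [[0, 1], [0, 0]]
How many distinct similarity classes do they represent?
Characteristic polynomials: χ_{M1} = (x + 5)^2, χ_{M2} = x^2, χ_{M3} = x^2, χ_{M4} = x^2, χ_{M5} = x^2.

{M1}: invariant factors (x + 5)^2.

{M2}: invariant factors x, x.

{M3, M4, M5}: invariant factors x^2.

Matrices are similar if and only if their invariant-factor lists agree; the partition into similarity classes is {M1}, {M2}, {M3, M4, M5}.

3 classes: {M1}, {M2}, {M3, M4, M5}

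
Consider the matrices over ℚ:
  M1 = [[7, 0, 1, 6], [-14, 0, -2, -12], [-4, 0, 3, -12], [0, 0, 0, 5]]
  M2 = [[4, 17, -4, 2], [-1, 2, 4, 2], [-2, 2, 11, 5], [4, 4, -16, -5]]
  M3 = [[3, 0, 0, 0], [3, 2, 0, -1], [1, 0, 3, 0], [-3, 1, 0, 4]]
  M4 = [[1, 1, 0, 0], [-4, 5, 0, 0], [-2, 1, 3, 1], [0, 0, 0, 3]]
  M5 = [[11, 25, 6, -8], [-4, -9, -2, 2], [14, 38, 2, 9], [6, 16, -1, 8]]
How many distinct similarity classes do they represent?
Characteristic polynomials: χ_{M1} = x(x - 5)^3, χ_{M2} = (x - 3)^4, χ_{M3} = (x - 3)^4, χ_{M4} = (x - 3)^4, χ_{M5} = (x - 3)^4.

{M1}: invariant factors x - 5, x(x - 5)^2.

{M2, M3, M4, M5}: invariant factors (x - 3)^2, (x - 3)^2.

Matrices are similar if and only if their invariant-factor lists agree; the partition into similarity classes is {M1}, {M2, M3, M4, M5}.

2 classes: {M1}, {M2, M3, M4, M5}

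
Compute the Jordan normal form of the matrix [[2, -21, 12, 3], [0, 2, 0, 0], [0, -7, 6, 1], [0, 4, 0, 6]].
The characteristic polynomial is det(xI - A) = (x - 6)^2(x - 2)^2, so the eigenvalues are 2 (algebraic multiplicity 2), 6 (algebraic multiplicity 2).

For λ = 2: rank(A - 2I) = 2. The eigenspace has dimension 4 - 2 = 2, so there are 2 Jordan blocks; the rank sequence gives block sizes [1, 1].

For λ = 6: rank(A - 6I) = 3, rank((A - 6I)^2) = 2. The eigenspace has dimension 4 - 3 = 1, so there is 1 Jordan block; the rank sequence gives block sizes [2].

Assembling the blocks gives the Jordan form J above.

J = [[2, 0, 0, 0], [0, 2, 0, 0], [0, 0, 6, 1], [0, 0, 0, 6]]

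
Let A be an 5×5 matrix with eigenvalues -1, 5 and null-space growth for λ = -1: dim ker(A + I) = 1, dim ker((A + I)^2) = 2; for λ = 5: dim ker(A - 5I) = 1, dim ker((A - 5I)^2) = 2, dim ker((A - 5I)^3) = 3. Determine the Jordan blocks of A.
Jordan blocks: (-1, 2), (5, 3)

λ = -1: successive nullity increments [1, 1] count blocks of size ≥ k; block sizes are [2].
λ = 5: successive nullity increments [1, 1, 1] count blocks of size ≥ k; block sizes are [3].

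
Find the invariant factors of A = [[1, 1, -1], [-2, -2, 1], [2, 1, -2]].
x + 1, (x + 1)^2

The Jordan structure of A has elementary divisors (x + 1)^2, (x + 1). Arranging the block sizes at each eigenvalue in decreasing order and taking row products gives the invariant factors.

Invariant factors (smallest first, each dividing the next): x + 1, (x + 1)^2.

Check: the last factor (x + 1)^2 is the minimal polynomial, and the product (x + 1)^3 is the characteristic polynomial.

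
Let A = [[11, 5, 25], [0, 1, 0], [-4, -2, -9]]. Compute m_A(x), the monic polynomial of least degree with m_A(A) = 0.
The characteristic polynomial factors as (x - 1)^3. The minimal polynomial is ∏(x - λ)^{k_λ} where k_λ is the size of the largest Jordan block at λ.

For λ = 1: rank(A - I) = 1, and the largest Jordan block has size 2 (the smallest k with rank((A - I)^k) = rank((A - I)^(k+1))).

So m_A(x) = (x - 1)^2.

m_A(x) = (x - 1)^2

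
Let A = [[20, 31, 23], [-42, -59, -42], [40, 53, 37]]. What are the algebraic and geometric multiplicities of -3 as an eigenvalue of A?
algebraic multiplicity 2, geometric multiplicity 1

The characteristic polynomial is (x - 4)(x + 3)^2, so the factor x + 3 appears with exponent 2: the algebraic multiplicity is 2.

rank(A + 3I) = 2, so the eigenspace has dimension 3 - 2 = 1: the geometric multiplicity is 1.

Since 1 < 2, A is not diagonalizable.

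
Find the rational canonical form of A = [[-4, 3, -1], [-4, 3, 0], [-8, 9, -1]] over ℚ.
R = [[0, 0, 12], [1, 0, 7], [0, 1, -2]]

The invariant factors of A (the non-unit diagonal entries of the Smith normal form of xI - A over ℚ[x]) are (x + 3)(x^2 - x - 4), each dividing the next. The characteristic polynomial is their product, (x + 3)(x^2 - x - 4).

The rational canonical form is the block-diagonal matrix of companion matrices C(f_i):
R = [[0, 0, 12], [1, 0, 7], [0, 1, -2]].

Note the characteristic polynomial does not split into linear factors over ℚ, so A has no Jordan form over ℚ; the rational canonical form exists over any field.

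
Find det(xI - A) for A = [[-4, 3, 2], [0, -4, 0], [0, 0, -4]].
χ_A(x) = (x + 4)^3

xI - A = [[x + 4, -3, -2], [0, x + 4, 0], [0, 0, x + 4]].

Expanding det(xI - A) along the first row:
det(xI - A) = + (x + 4)·det([[x + 4, 0], [0, x + 4]]) - (-3)·det([[0, 0], [0, x + 4]]) + (-2)·det([[0, x + 4], [0, 0]]).

Evaluating gives χ_A(x) = x^3 + 12x^2 + 48x + 64 = (x + 4)^3.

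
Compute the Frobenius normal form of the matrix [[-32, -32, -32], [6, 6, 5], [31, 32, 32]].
R = [[0, 0, -32], [1, 0, 0], [0, 1, 6]]

The invariant factors of A (the non-unit diagonal entries of the Smith normal form of xI - A over ℚ[x]) are (x - 4)^2(x + 2), each dividing the next. The characteristic polynomial is their product, (x - 4)^2(x + 2).

The rational canonical form is the block-diagonal matrix of companion matrices C(f_i):
R = [[0, 0, -32], [1, 0, 0], [0, 1, 6]].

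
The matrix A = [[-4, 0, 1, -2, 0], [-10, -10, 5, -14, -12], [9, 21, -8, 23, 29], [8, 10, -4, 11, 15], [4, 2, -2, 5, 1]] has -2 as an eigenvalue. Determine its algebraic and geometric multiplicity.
algebraic multiplicity 5, geometric multiplicity 2

The characteristic polynomial is (x + 2)^5, so the factor x + 2 appears with exponent 5: the algebraic multiplicity is 5.

rank(A + 2I) = 3, so the eigenspace has dimension 5 - 3 = 2: the geometric multiplicity is 2.

Since 2 < 5, A is not diagonalizable.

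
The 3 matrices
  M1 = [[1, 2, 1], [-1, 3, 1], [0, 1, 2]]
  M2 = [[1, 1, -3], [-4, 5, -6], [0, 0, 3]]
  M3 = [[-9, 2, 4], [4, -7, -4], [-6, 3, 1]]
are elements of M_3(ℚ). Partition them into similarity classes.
3 classes: {M1}, {M2}, {M3}

Characteristic polynomials: χ_{M1} = (x - 2)^3, χ_{M2} = (x - 3)^3, χ_{M3} = (x + 5)^3.

{M1}: invariant factors (x - 2)^3.

{M2}: invariant factors x - 3, (x - 3)^2.

{M3}: invariant factors x + 5, (x + 5)^2.

Matrices are similar if and only if their invariant-factor lists agree; the partition into similarity classes is {M1}, {M2}, {M3}.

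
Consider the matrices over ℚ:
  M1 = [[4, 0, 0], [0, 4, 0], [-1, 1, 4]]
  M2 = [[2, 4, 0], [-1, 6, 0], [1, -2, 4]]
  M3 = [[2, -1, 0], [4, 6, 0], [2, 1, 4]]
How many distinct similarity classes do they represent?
Characteristic polynomials: χ_{M1} = (x - 4)^3, χ_{M2} = (x - 4)^3, χ_{M3} = (x - 4)^3.

{M1, M2, M3}: invariant factors x - 4, (x - 4)^2.

Matrices are similar if and only if their invariant-factor lists agree; the partition into similarity classes is {M1, M2, M3}.

1 class: {M1, M2, M3}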